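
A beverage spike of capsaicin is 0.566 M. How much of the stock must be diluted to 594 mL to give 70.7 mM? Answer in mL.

70.7 mM = 0.0707 M.
V₁ = C₂V₂/C₁ = 0.0707 × 594 / 0.566 = 74.2 mL.

74.2 mL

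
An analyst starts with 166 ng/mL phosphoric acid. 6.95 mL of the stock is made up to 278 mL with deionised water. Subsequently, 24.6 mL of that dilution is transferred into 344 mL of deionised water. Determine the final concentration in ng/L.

277 ng/L

Overall dilution factor = 40 × 14.98 = 599.
166 ng/mL / 599 = 0.277 ng/mL = 277 ng/L.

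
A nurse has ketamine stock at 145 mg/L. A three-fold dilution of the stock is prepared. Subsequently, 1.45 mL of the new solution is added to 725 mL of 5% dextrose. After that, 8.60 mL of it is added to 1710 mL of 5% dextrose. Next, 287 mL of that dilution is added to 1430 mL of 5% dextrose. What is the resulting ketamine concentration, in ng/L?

80.7 ng/L

Overall dilution factor = 3 × 501 × 199.8 × 5.983 = 1.80 × 10⁶.
145 mg/L / 1.80 × 10⁶ = 8.07 × 10⁻⁵ mg/L = 80.7 ng/L.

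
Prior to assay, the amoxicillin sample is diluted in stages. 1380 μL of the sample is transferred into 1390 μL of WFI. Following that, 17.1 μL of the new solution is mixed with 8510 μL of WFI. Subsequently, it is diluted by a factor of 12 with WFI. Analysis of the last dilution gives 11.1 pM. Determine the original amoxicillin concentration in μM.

0.133 μM

Overall dilution factor = 2.007 × 498.7 × 12 = 1.20 × 10⁴.
Original = 11.1 pM × 1.20 × 10⁴ = 1.33 × 10⁵ pM = 0.133 μM.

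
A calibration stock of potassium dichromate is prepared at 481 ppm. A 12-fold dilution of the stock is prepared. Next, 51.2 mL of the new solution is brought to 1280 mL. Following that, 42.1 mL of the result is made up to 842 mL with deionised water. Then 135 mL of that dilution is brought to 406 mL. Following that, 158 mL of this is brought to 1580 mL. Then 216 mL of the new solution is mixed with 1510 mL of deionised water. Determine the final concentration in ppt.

334 ppt

Overall dilution factor = 12 × 25 × 20 × 3.007 × 10 × 7.991 = 1.44 × 10⁶.
481 ppm / 1.44 × 10⁶ = 3.34 × 10⁻⁴ ppm = 334 ppt.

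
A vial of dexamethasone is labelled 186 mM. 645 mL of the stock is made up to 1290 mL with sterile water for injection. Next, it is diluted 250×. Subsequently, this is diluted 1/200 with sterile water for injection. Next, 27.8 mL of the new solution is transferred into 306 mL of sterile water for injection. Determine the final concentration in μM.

Overall dilution factor = 2 × 250 × 200 × 12.01 = 1.20 × 10⁶.
186 mM / 1.20 × 10⁶ = 1.55 × 10⁻⁴ mM = 0.155 μM.

0.155 μM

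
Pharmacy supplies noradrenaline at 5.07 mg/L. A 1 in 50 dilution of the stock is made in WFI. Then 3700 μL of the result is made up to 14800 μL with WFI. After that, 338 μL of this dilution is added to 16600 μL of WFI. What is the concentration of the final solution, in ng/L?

Overall dilution factor = 50 × 4 × 50.11 = 1.00 × 10⁴.
5.07 mg/L / 1.00 × 10⁴ = 5.06 × 10⁻⁴ mg/L = 506 ng/L.

506 ng/L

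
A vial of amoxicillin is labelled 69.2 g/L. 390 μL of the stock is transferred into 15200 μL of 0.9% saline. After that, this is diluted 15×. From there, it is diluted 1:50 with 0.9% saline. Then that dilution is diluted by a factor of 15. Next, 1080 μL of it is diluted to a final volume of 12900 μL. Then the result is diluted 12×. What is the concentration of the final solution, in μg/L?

1.07 μg/L

Overall dilution factor = 39.97 × 15 × 50 × 15 × 11.94 × 12 = 6.45 × 10⁷.
69.2 g/L / 6.45 × 10⁷ = 1.07 × 10⁻⁶ g/L = 1.07 μg/L.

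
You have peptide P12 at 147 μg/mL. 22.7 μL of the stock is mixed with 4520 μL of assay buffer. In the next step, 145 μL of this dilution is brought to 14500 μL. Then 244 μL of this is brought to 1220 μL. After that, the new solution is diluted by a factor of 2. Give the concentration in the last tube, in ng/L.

Overall dilution factor = 200.1 × 100 × 5 × 2 = 2.00 × 10⁵.
147 μg/mL / 2.00 × 10⁵ = 7.35 × 10⁻⁴ μg/mL = 735 ng/L.

735 ng/L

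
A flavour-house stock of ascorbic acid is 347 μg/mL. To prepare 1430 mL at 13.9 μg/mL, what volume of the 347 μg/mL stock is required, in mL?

57.3 mL

V₁ = C₂V₂/C₁ = 13.9 × 1430 / 347 = 57.3 mL.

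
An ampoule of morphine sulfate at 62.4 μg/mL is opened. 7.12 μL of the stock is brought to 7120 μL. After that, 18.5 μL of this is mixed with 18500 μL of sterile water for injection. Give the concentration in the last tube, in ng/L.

62.3 ng/L

Overall dilution factor = 1000 × 1001 = 1.00 × 10⁶.
62.4 μg/mL / 1.00 × 10⁶ = 6.23 × 10⁻⁵ μg/mL = 62.3 ng/L.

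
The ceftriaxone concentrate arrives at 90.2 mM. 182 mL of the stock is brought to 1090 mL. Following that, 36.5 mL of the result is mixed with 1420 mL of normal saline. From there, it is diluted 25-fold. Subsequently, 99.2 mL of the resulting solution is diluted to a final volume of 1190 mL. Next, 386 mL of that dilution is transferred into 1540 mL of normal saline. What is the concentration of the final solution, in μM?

0.252 μM

Overall dilution factor = 5.989 × 39.90 × 25 × 12.00 × 4.990 = 3.58 × 10⁵.
90.2 mM / 3.58 × 10⁵ = 2.52 × 10⁻⁴ mM = 0.252 μM.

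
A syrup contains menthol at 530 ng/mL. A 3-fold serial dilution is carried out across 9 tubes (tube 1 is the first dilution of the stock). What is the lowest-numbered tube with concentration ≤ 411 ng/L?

tube 7

Tube n has concentration 530 ng/mL / 3ⁿ.
Need 3ⁿ ≥ 530 ng/mL / 411 ng/L = 1290, so n ≥ 6.52.
First such tube: n = 7.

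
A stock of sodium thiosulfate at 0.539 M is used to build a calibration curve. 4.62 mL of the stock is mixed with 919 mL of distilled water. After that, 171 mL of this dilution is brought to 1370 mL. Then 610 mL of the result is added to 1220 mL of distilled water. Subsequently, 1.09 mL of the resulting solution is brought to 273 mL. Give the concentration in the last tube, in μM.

0.448 μM

Overall dilution factor = 199.9 × 8.012 × 3 × 250.5 = 1.20 × 10⁶.
0.539 M / 1.20 × 10⁶ = 4.48 × 10⁻⁷ M = 0.448 μM.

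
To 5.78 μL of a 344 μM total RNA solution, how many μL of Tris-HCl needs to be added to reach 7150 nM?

7150 nM = 7.15 μM.
V₂ = C₁V₁/C₂ = 344 × 5.78 / 7.15 = 278 μL.
Diluent to add = V₂ − V₁ = 278 − 5.78 = 272 μL.

272 μL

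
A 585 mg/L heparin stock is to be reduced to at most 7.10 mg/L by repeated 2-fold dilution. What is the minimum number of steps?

Need 2ⁿ ≥ 82.4, so n ≥ log(82.4)/log(2) = 6.36.
Minimum whole steps: n = 7.

7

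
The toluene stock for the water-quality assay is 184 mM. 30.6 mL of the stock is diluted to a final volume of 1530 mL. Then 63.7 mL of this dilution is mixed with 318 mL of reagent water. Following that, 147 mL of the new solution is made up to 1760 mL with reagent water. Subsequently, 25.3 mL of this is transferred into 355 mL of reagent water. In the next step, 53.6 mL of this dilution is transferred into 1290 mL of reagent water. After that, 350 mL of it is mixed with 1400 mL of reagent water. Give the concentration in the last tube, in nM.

Overall dilution factor = 50 × 5.992 × 11.97 × 15.03 × 25.07 × 5 = 6.76 × 10⁶.
184 mM / 6.76 × 10⁶ = 2.72 × 10⁻⁵ mM = 27.2 nM.

27.2 nM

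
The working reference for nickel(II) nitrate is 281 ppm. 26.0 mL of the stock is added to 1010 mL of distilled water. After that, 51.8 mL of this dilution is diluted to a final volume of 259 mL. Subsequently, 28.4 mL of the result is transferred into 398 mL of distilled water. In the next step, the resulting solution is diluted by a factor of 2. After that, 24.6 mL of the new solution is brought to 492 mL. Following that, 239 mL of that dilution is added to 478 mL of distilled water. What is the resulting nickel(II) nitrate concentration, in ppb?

0.783 ppb

Overall dilution factor = 39.85 × 5 × 15.01 × 2 × 20 × 3 = 3.59 × 10⁵.
281 ppm / 3.59 × 10⁵ = 7.83 × 10⁻⁴ ppm = 0.783 ppb.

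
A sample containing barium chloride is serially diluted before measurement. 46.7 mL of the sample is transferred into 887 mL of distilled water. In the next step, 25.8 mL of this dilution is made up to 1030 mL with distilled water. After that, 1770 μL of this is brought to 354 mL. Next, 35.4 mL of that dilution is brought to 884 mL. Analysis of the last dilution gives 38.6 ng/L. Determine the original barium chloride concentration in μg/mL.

Overall dilution factor = 19.99 × 39.92 × 200 × 24.97 = 3.99 × 10⁶.
Original = 38.6 ng/L × 3.99 × 10⁶ = 1.54 × 10⁸ ng/L = 154 μg/mL.

154 μg/mL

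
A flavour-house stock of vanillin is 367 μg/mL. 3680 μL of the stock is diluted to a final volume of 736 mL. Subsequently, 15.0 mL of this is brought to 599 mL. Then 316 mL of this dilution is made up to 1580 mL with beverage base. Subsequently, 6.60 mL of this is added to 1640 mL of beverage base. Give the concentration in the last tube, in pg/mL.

36.8 pg/mL

Overall dilution factor = 200 × 39.93 × 5 × 249.5 = 9.96 × 10⁶.
367 μg/mL / 9.96 × 10⁶ = 3.68 × 10⁻⁵ μg/mL = 36.8 pg/mL.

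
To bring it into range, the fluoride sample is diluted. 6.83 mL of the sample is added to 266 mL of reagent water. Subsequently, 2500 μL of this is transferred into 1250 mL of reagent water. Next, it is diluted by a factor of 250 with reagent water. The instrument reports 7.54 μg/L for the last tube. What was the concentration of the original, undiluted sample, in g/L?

Overall dilution factor = 39.95 × 501 × 250 = 5.00 × 10⁶.
Original = 7.54 μg/L × 5.00 × 10⁶ = 3.77 × 10⁷ μg/L = 37.7 g/L.

37.7 g/L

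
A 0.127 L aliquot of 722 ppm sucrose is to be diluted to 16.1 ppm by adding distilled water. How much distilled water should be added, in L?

V₂ = C₁V₁/C₂ = 722 × 0.127 / 16.1 = 5.70 L.
Diluent to add = V₂ − V₁ = 5.70 − 0.127 = 5.57 L.

5.57 L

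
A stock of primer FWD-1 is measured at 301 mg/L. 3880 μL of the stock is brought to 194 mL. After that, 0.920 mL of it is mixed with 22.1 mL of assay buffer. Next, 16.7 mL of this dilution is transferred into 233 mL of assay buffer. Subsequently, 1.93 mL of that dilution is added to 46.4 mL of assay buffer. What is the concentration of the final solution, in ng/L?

643 ng/L

Overall dilution factor = 50 × 25.02 × 14.95 × 25.04 = 4.68 × 10⁵.
301 mg/L / 4.68 × 10⁵ = 6.43 × 10⁻⁴ mg/L = 643 ng/L.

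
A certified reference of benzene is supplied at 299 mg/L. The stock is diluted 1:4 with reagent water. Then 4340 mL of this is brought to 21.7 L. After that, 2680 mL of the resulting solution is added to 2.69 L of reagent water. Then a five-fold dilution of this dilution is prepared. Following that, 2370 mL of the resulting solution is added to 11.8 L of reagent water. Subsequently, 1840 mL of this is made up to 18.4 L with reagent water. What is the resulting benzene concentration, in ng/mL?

Overall dilution factor = 4 × 5 × 2.004 × 5 × 5.979 × 10 = 1.20 × 10⁴.
299 mg/L / 1.20 × 10⁴ = 0.0250 mg/L = 25.0 ng/mL.

25.0 ng/mL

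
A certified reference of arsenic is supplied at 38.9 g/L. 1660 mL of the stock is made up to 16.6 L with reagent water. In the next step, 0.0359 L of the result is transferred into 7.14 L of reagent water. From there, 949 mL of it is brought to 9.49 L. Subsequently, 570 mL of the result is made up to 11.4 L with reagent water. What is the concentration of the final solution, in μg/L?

Overall dilution factor = 10 × 199.9 × 10 × 20 = 4.00 × 10⁵.
38.9 g/L / 4.00 × 10⁵ = 9.73 × 10⁻⁵ g/L = 97.3 μg/L.

97.3 μg/L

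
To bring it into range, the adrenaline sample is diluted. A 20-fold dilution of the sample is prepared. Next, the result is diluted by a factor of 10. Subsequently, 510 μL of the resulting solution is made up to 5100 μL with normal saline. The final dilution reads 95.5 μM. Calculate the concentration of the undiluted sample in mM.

191 mM

Overall dilution factor = 20 × 10 × 10 = 2000.
Original = 95.5 μM × 2000 = 1.91 × 10⁵ μM = 191 mM.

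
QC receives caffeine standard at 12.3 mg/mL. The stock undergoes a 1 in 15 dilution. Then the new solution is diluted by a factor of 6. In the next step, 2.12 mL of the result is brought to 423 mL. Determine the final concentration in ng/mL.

685 ng/mL

Overall dilution factor = 15 × 6 × 199.5 = 1.80 × 10⁴.
12.3 mg/mL / 1.80 × 10⁴ = 6.85 × 10⁻⁴ mg/mL = 685 ng/mL.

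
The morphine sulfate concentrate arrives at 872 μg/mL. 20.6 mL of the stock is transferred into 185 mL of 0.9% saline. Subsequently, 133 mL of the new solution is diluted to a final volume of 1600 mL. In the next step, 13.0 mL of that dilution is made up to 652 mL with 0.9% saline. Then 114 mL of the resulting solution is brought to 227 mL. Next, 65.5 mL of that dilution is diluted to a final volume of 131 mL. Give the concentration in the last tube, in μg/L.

36.4 μg/L

Overall dilution factor = 9.981 × 12.03 × 50.15 × 1.991 × 2 = 2.40 × 10⁴.
872 μg/mL / 2.40 × 10⁴ = 0.0364 μg/mL = 36.4 μg/L.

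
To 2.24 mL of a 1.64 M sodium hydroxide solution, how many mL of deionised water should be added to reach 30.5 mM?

118 mL

30.5 mM = 0.0305 M.
V₂ = C₁V₁/C₂ = 1.64 × 2.24 / 0.0305 = 120 mL.
Diluent to add = V₂ − V₁ = 120 − 2.24 = 118 mL.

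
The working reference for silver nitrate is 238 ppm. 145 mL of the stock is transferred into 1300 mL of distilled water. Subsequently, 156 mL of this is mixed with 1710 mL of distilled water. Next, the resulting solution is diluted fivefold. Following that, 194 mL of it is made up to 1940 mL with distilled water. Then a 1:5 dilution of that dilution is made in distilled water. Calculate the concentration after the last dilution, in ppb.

Overall dilution factor = 9.966 × 11.96 × 5 × 10 × 5 = 2.98 × 10⁴.
238 ppm / 2.98 × 10⁴ = 7.99 × 10⁻³ ppm = 7.99 ppb.

7.99 ppb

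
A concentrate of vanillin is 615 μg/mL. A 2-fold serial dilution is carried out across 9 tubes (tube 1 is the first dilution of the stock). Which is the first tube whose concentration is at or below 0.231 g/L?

Tube n has concentration 615 μg/mL / 2ⁿ.
Need 2ⁿ ≥ 615 μg/mL / 0.231 g/L = 2.66, so n ≥ 1.41.
First such tube: n = 2.

tube 2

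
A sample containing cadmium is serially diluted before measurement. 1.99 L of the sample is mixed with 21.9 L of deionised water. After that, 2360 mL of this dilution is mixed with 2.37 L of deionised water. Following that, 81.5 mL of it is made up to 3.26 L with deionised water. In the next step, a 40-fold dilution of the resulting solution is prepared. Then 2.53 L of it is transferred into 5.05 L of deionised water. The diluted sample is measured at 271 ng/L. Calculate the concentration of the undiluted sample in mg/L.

31.3 mg/L

Overall dilution factor = 12.01 × 2.004 × 40 × 40 × 2.996 = 1.15 × 10⁵.
Original = 271 ng/L × 1.15 × 10⁵ = 3.13 × 10⁷ ng/L = 31.3 mg/L.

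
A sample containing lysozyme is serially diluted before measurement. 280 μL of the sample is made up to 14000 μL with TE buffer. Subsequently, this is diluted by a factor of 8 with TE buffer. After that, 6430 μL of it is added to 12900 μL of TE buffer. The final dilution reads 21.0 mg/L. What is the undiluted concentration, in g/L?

Overall dilution factor = 50 × 8 × 3.006 = 1202.
Original = 21.0 mg/L × 1202 = 2.53 × 10⁴ mg/L = 25.3 g/L.

25.3 g/L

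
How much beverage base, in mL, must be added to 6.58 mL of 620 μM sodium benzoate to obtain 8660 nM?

8660 nM = 8.66 μM.
V₂ = C₁V₁/C₂ = 620 × 6.58 / 8.66 = 471 mL.
Diluent to add = V₂ − V₁ = 471 − 6.58 = 465 mL.

465 mL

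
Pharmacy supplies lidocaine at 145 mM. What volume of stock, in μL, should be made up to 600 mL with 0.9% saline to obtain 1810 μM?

1810 μM = 1.81 mM.
V₁ = C₂V₂/C₁ = 1.81 × 600 / 145 = 7.49 mL = 7490 μL.

7490 μL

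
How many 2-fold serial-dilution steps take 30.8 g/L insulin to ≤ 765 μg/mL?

6

Need 2ⁿ ≥ 40.3, so n ≥ log(40.3)/log(2) = 5.33.
Minimum whole steps: n = 6.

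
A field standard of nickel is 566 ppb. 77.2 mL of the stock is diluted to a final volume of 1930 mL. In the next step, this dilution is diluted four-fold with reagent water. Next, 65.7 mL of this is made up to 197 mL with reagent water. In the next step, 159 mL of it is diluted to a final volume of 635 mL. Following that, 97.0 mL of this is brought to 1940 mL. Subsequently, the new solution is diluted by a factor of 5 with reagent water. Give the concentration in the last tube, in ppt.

Overall dilution factor = 25 × 4 × 2.998 × 3.994 × 20 × 5 = 1.20 × 10⁵.
566 ppb / 1.20 × 10⁵ = 4.73 × 10⁻³ ppb = 4.73 ppt.

4.73 ppt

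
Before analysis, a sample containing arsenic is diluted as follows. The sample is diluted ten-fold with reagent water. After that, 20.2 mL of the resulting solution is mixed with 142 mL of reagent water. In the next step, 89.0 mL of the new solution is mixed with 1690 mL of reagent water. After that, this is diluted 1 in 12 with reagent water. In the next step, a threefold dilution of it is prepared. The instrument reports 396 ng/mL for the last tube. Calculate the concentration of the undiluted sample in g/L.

Overall dilution factor = 10 × 8.030 × 19.99 × 12 × 3 = 5.78 × 10⁴.
Original = 396 ng/mL × 5.78 × 10⁴ = 2.29 × 10⁷ ng/mL = 22.9 g/L.

22.9 g/L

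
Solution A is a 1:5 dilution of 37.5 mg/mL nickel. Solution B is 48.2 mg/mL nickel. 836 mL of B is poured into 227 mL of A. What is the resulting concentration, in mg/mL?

C_A = 37.5 mg/mL / 5 = 7.50 mg/mL.
C_mix = (C_A·V_A + C_B·V_B)/(V_A + V_B) = (7.50×227 + 48.2×836) / 1063 = 39.5 mg/mL.

39.5 mg/mL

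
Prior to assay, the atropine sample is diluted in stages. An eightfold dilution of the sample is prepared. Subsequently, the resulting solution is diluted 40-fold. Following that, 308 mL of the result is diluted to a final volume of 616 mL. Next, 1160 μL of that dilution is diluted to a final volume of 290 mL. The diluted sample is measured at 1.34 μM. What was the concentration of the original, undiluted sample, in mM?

214 mM

Overall dilution factor = 8 × 40 × 2 × 250 = 1.60 × 10⁵.
Original = 1.34 μM × 1.60 × 10⁵ = 2.14 × 10⁵ μM = 214 mM.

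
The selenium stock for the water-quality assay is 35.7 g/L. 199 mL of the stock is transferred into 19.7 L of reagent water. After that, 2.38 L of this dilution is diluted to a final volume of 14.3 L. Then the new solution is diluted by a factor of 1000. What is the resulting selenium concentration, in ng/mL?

Overall dilution factor = 99.99 × 6.008 × 1000 = 6.01 × 10⁵.
35.7 g/L / 6.01 × 10⁵ = 5.94 × 10⁻⁵ g/L = 59.4 ng/mL.

59.4 ng/mL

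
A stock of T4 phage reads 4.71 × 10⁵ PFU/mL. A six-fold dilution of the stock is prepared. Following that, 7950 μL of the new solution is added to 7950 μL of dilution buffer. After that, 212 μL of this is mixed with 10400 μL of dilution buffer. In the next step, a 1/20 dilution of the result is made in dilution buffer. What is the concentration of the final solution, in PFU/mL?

Overall dilution factor = 6 × 2 × 50.06 × 20 = 1.20 × 10⁴.
4.71 × 10⁵ PFU/mL / 1.20 × 10⁴ = 39.2 PFU/mL.

39.2 PFU/mL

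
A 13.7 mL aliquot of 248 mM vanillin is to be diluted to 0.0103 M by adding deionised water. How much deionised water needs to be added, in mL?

0.0103 M = 10.3 mM.
V₂ = C₁V₁/C₂ = 248 × 13.7 / 10.3 = 330 mL.
Diluent to add = V₂ − V₁ = 330 − 13.7 = 316 mL.

316 mL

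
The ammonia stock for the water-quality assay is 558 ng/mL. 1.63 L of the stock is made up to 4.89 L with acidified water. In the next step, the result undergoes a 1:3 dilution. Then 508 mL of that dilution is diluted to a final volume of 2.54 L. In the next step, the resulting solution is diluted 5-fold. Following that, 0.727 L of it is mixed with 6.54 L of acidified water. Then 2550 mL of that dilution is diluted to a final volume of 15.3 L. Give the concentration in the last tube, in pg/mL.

41.4 pg/mL

Overall dilution factor = 3 × 3 × 5 × 5 × 9.996 × 6 = 1.35 × 10⁴.
558 ng/mL / 1.35 × 10⁴ = 0.0414 ng/mL = 41.4 pg/mL.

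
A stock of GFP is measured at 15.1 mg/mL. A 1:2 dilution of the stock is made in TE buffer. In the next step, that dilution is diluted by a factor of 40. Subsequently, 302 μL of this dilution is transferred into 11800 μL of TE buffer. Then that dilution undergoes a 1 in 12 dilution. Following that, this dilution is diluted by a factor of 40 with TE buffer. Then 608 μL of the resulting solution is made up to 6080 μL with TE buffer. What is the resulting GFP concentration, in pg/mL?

981 pg/mL

Overall dilution factor = 2 × 40 × 40.07 × 12 × 40 × 10 = 1.54 × 10⁷.
15.1 mg/mL / 1.54 × 10⁷ = 9.81 × 10⁻⁷ mg/mL = 981 pg/mL.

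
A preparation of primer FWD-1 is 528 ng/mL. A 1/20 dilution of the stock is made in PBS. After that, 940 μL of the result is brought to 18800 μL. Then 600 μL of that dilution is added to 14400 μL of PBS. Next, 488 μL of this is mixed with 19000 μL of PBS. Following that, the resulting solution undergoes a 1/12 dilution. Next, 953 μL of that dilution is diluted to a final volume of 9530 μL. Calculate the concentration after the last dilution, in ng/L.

0.0110 ng/L

Overall dilution factor = 20 × 20 × 25 × 39.93 × 12 × 10 = 4.79 × 10⁷.
528 ng/mL / 4.79 × 10⁷ = 1.10 × 10⁻⁵ ng/mL = 0.0110 ng/L.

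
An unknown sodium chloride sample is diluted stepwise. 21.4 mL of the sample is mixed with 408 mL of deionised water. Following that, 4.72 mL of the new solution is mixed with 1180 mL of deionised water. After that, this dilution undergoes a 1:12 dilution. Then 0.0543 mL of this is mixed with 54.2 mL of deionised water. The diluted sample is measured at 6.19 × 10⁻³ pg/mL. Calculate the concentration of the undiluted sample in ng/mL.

Overall dilution factor = 20.07 × 251 × 12 × 999.2 = 6.04 × 10⁷.
Original = 6.19 × 10⁻³ pg/mL × 6.04 × 10⁷ = 3.74 × 10⁵ pg/mL = 374 ng/mL.

374 ng/mL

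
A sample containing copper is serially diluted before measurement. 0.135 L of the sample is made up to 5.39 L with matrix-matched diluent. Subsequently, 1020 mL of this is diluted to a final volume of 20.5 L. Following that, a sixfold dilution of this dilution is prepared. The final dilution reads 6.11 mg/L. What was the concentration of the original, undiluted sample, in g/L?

29.4 g/L

Overall dilution factor = 39.93 × 20.10 × 6 = 4815.
Original = 6.11 mg/L × 4815 = 2.94 × 10⁴ mg/L = 29.4 g/L.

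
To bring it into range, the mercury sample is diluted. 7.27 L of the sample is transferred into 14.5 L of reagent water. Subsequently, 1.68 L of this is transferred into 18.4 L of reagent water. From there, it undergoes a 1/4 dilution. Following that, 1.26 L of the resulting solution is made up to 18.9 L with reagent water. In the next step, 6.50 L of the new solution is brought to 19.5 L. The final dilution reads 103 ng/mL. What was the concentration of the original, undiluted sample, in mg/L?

664 mg/L

Overall dilution factor = 2.994 × 11.95 × 4 × 15 × 3 = 6442.
Original = 103 ng/mL × 6442 = 6.64 × 10⁵ ng/mL = 664 mg/L.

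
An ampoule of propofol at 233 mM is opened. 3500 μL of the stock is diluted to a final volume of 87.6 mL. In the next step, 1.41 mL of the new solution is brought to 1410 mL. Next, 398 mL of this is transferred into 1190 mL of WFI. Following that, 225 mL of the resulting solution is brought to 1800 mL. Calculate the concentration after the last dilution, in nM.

292 nM

Overall dilution factor = 25.03 × 1000 × 3.990 × 8 = 7.99 × 10⁵.
233 mM / 7.99 × 10⁵ = 2.92 × 10⁻⁴ mM = 292 nM.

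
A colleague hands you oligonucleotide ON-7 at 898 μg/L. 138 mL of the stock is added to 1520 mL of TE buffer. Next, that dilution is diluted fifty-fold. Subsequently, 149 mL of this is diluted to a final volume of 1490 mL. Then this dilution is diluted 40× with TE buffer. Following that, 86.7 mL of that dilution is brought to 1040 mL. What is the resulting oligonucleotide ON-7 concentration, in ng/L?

Overall dilution factor = 12.01 × 50 × 10 × 40 × 12.00 = 2.88 × 10⁶.
898 μg/L / 2.88 × 10⁶ = 3.12 × 10⁻⁴ μg/L = 0.312 ng/L.

0.312 ng/L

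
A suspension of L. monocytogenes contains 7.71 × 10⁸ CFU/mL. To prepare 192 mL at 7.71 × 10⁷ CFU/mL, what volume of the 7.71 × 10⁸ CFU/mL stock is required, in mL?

V₁ = C₂V₂/C₁ = 7.71 × 10⁷ × 192 / 7.71 × 10⁸ = 19.2 mL.

19.2 mL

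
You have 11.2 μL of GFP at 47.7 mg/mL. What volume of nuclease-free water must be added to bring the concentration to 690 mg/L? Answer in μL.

763 μL

690 mg/L = 0.690 mg/mL.
V₂ = C₁V₁/C₂ = 47.7 × 11.2 / 0.690 = 774 μL.
Diluent to add = V₂ − V₁ = 774 − 11.2 = 763 μL.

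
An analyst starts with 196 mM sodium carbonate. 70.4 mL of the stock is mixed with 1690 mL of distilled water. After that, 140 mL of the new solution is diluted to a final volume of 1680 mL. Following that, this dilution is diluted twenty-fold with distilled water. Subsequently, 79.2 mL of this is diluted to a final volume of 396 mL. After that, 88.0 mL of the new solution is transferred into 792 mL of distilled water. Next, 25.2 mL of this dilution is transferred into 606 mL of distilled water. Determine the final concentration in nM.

26.1 nM

Overall dilution factor = 25.01 × 12 × 20 × 5 × 10 × 25.05 = 7.52 × 10⁶.
196 mM / 7.52 × 10⁶ = 2.61 × 10⁻⁵ mM = 26.1 nM.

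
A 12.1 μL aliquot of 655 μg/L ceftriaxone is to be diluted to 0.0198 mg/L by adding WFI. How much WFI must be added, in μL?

388 μL

0.0198 mg/L = 19.8 μg/L.
V₂ = C₁V₁/C₂ = 655 × 12.1 / 19.8 = 400 μL.
Diluent to add = V₂ − V₁ = 400 − 12.1 = 388 μL.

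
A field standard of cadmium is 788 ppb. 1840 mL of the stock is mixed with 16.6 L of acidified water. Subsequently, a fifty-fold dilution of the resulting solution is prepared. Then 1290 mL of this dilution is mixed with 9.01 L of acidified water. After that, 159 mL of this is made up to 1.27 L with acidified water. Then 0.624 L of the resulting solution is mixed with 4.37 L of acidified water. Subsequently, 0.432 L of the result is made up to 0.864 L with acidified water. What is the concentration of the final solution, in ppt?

1.54 ppt

Overall dilution factor = 10.02 × 50 × 7.984 × 7.987 × 8.003 × 2 = 5.12 × 10⁵.
788 ppb / 5.12 × 10⁵ = 1.54 × 10⁻³ ppb = 1.54 ppt.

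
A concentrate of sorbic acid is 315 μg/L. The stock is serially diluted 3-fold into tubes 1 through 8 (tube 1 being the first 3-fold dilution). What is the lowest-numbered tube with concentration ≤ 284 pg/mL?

tube 7

Tube n has concentration 315 μg/L / 3ⁿ.
Need 3ⁿ ≥ 315 μg/L / 284 pg/mL = 1109, so n ≥ 6.38.
First such tube: n = 7.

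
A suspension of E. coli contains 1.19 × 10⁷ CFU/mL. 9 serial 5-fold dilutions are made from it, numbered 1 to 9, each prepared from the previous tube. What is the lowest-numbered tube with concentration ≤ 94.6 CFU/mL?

tube 8

Tube n has concentration 1.19 × 10⁷ CFU/mL / 5ⁿ.
Need 5ⁿ ≥ 1.19 × 10⁷ CFU/mL / 94.6 CFU/mL = 1.26 × 10⁵, so n ≥ 7.30.
First such tube: n = 8.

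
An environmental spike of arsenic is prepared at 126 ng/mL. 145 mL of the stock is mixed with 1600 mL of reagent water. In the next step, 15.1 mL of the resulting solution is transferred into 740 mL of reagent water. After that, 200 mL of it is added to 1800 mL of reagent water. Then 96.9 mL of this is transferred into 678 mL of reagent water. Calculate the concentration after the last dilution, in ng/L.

Overall dilution factor = 12.03 × 50.01 × 10 × 7.997 = 4.81 × 10⁴.
126 ng/mL / 4.81 × 10⁴ = 2.62 × 10⁻³ ng/mL = 2.62 ng/L.

2.62 ng/L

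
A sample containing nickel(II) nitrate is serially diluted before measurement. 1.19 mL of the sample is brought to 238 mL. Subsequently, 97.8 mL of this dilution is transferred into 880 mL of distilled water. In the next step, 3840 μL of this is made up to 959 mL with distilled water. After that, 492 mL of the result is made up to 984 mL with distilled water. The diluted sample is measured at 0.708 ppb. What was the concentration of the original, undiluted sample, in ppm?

Overall dilution factor = 200 × 9.998 × 249.7 × 2 = 9.99 × 10⁵.
Original = 0.708 ppb × 9.99 × 10⁵ = 7.07 × 10⁵ ppb = 707 ppm.

707 ppm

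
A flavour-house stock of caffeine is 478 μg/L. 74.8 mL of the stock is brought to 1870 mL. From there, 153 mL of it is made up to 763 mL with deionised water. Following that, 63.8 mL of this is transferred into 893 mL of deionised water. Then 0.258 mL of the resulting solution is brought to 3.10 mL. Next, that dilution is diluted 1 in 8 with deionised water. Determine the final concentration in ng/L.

Overall dilution factor = 25 × 4.987 × 15.00 × 12.02 × 8 = 1.80 × 10⁵.
478 μg/L / 1.80 × 10⁵ = 2.66 × 10⁻³ μg/L = 2.66 ng/L.

2.66 ng/L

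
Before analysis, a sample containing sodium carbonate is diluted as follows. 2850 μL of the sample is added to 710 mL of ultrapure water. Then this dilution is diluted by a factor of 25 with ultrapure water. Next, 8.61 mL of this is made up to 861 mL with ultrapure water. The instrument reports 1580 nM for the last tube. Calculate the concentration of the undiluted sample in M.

0.988 M

Overall dilution factor = 250.1 × 25 × 100 = 6.25 × 10⁵.
Original = 1580 nM × 6.25 × 10⁵ = 9.88 × 10⁸ nM = 0.988 M.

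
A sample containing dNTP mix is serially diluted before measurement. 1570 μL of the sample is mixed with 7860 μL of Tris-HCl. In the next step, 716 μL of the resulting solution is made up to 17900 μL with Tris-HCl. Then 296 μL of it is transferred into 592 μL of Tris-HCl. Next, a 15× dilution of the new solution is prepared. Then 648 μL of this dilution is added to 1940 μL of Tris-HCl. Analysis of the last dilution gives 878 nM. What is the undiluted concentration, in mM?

23.7 mM

Overall dilution factor = 6.006 × 25 × 3 × 15 × 3.994 = 2.70 × 10⁴.
Original = 878 nM × 2.70 × 10⁴ = 2.37 × 10⁷ nM = 23.7 mM.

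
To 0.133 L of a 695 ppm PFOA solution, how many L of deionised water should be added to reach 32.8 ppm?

2.69 L

V₂ = C₁V₁/C₂ = 695 × 0.133 / 32.8 = 2.82 L.
Diluent to add = V₂ − V₁ = 2.82 − 0.133 = 2.69 L.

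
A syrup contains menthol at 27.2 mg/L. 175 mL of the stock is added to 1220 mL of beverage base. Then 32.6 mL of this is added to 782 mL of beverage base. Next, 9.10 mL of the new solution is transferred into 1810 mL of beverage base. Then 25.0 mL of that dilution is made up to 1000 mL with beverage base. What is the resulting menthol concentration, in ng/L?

17.1 ng/L

Overall dilution factor = 7.971 × 24.99 × 199.9 × 40 = 1.59 × 10⁶.
27.2 mg/L / 1.59 × 10⁶ = 1.71 × 10⁻⁵ mg/L = 17.1 ng/L.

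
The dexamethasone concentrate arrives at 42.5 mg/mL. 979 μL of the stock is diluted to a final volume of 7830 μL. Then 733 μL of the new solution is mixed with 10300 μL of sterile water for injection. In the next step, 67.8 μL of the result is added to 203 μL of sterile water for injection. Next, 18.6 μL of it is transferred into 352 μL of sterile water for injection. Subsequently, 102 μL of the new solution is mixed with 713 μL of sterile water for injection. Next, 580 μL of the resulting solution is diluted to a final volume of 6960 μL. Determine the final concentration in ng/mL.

Overall dilution factor = 7.998 × 15.05 × 3.994 × 19.92 × 7.990 × 12 = 9.19 × 10⁵.
42.5 mg/mL / 9.19 × 10⁵ = 4.63 × 10⁻⁵ mg/mL = 46.3 ng/mL.

46.3 ng/mL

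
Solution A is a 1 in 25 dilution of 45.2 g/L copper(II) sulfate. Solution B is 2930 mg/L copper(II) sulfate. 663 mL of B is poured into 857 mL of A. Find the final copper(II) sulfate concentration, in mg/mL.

2.30 mg/mL

C_A = 45.2 g/L / 25 = 1.81 g/L.
C_B = 2930 mg/L = 2.93 g/L.
C_mix = (C_A·V_A + C_B·V_B)/(V_A + V_B) = (1.81×857 + 2.93×663) / 1520 = 2.30 g/L = 2.30 mg/mL.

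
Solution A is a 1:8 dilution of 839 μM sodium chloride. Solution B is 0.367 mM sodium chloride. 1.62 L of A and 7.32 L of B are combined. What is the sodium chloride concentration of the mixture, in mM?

C_A = 839 μM / 8 = 105 μM.
C_B = 0.367 mM = 367 μM.
C_mix = (C_A·V_A + C_B·V_B)/(V_A + V_B) = (105×1.62 + 367×7.32) / 8.940 = 320 μM = 0.320 mM.

0.320 mM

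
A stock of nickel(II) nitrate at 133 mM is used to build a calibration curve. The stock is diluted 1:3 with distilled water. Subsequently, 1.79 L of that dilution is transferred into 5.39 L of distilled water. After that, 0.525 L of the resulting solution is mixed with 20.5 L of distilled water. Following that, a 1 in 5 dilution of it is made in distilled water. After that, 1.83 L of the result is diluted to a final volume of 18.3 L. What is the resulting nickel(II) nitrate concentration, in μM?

Overall dilution factor = 3 × 4.011 × 40.05 × 5 × 10 = 2.41 × 10⁴.
133 mM / 2.41 × 10⁴ = 5.52 × 10⁻³ mM = 5.52 μM.

5.52 μM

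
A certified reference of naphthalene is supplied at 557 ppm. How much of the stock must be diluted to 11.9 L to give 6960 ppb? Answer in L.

6960 ppb = 6.96 ppm.
V₁ = C₂V₂/C₁ = 6.96 × 11.9 / 557 = 0.149 L.

0.149 L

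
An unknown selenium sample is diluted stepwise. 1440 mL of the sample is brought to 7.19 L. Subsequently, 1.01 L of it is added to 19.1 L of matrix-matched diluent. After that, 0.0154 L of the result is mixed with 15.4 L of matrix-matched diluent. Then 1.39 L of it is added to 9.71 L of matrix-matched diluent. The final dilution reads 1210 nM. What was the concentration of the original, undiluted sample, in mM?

962 mM

Overall dilution factor = 4.993 × 19.91 × 1001 × 7.986 = 7.95 × 10⁵.
Original = 1210 nM × 7.95 × 10⁵ = 9.62 × 10⁸ nM = 962 mM.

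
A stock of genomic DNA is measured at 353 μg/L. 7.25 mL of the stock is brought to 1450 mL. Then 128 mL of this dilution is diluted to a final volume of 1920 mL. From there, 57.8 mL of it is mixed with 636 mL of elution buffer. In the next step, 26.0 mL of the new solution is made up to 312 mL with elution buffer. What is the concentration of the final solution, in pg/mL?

0.817 pg/mL

Overall dilution factor = 200 × 15 × 12.00 × 12 = 4.32 × 10⁵.
353 μg/L / 4.32 × 10⁵ = 8.17 × 10⁻⁴ μg/L = 0.817 pg/mL.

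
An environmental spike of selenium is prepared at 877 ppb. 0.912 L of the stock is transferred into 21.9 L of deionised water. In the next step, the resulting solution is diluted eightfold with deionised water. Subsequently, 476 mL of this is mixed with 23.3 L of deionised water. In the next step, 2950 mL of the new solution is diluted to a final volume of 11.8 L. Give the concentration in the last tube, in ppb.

Overall dilution factor = 25.01 × 8 × 49.95 × 4 = 4.00 × 10⁴.
877 ppb / 4.00 × 10⁴ = 0.0219 ppb.

0.0219 ppb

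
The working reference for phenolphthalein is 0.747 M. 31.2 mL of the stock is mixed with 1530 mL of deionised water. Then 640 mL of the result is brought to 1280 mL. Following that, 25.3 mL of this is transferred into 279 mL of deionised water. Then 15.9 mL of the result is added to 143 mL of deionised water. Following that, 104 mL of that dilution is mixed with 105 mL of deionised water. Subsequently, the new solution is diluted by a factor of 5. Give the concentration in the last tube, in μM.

6.18 μM

Overall dilution factor = 50.04 × 2 × 12.03 × 9.994 × 2.010 × 5 = 1.21 × 10⁵.
0.747 M / 1.21 × 10⁵ = 6.18 × 10⁻⁶ M = 6.18 μM.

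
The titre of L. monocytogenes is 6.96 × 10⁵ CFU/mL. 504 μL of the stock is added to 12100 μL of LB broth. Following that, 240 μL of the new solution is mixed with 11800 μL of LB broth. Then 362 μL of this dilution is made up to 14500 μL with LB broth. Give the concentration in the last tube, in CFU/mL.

13.9 CFU/mL

Overall dilution factor = 25.01 × 50.17 × 40.06 = 5.03 × 10⁴.
6.96 × 10⁵ CFU/mL / 5.03 × 10⁴ = 13.9 CFU/mL.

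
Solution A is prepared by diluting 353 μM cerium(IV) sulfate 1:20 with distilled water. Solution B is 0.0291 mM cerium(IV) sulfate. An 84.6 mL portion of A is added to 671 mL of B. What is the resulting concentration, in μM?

C_A = 353 μM / 20 = 17.6 μM.
C_B = 0.0291 mM = 29.1 μM.
C_mix = (C_A·V_A + C_B·V_B)/(V_A + V_B) = (17.6×84.6 + 29.1×671) / 755.6 = 27.8 μM.

27.8 μM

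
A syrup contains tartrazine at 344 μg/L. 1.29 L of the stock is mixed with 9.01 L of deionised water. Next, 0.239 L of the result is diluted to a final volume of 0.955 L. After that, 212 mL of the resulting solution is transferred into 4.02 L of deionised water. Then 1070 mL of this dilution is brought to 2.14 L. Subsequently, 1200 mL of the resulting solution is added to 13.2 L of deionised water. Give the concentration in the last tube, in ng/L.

22.5 ng/L

Overall dilution factor = 7.984 × 3.996 × 19.96 × 2 × 12 = 1.53 × 10⁴.
344 μg/L / 1.53 × 10⁴ = 0.0225 μg/L = 22.5 ng/L.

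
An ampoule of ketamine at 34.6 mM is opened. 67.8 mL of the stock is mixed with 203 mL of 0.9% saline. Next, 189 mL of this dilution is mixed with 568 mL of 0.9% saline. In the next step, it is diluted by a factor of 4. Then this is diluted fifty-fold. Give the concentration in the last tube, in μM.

10.8 μM

Overall dilution factor = 3.994 × 4.005 × 4 × 50 = 3200.
34.6 mM / 3200 = 0.0108 mM = 10.8 μM.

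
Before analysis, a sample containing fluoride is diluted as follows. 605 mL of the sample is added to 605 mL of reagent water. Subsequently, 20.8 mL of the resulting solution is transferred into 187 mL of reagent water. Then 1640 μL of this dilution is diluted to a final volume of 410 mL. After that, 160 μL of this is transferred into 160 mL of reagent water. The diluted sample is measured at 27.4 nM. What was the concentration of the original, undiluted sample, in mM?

137 mM

Overall dilution factor = 2 × 9.990 × 250 × 1001 = 5.00 × 10⁶.
Original = 27.4 nM × 5.00 × 10⁶ = 1.37 × 10⁸ nM = 137 mM.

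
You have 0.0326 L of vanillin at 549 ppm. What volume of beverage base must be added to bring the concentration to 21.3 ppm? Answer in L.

0.808 L

V₂ = C₁V₁/C₂ = 549 × 0.0326 / 21.3 = 0.840 L.
Diluent to add = V₂ − V₁ = 0.840 − 0.0326 = 0.808 L.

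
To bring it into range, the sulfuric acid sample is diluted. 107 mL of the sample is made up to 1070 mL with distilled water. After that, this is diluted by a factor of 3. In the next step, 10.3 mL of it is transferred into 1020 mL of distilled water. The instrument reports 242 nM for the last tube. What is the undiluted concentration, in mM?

0.726 mM

Overall dilution factor = 10 × 3 × 100.0 = 3001.
Original = 242 nM × 3001 = 7.26 × 10⁵ nM = 0.726 mM.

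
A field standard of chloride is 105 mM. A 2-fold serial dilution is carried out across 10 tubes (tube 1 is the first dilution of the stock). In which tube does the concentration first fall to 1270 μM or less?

Tube n has concentration 105 mM / 2ⁿ.
Need 2ⁿ ≥ 105 mM / 1270 μM = 82.7, so n ≥ 6.37.
First such tube: n = 7.

tube 7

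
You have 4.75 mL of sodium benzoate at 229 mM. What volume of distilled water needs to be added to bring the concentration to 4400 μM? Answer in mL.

242 mL

4400 μM = 4.40 mM.
V₂ = C₁V₁/C₂ = 229 × 4.75 / 4.40 = 247 mL.
Diluent to add = V₂ − V₁ = 247 − 4.75 = 242 mL.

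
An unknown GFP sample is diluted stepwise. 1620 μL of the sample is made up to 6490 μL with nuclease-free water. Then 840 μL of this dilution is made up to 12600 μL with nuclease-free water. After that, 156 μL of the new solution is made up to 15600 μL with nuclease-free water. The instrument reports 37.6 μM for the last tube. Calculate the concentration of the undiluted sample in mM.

Overall dilution factor = 4.006 × 15 × 100 = 6009.
Original = 37.6 μM × 6009 = 2.26 × 10⁵ μM = 226 mM.

226 mM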